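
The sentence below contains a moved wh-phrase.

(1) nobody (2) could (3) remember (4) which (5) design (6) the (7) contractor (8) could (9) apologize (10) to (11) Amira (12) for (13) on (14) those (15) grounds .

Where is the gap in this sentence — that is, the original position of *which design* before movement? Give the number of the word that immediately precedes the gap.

In situ: The contractor could apologize to Amira for which design on those grounds.
'which design' is the object of the preposition 'for'. It moves to the left edge, and the trace sits right after 'for':
Nobody could remember which design the contractor could apologize to Amira for ___ on those grounds.
'for' is word 12.

12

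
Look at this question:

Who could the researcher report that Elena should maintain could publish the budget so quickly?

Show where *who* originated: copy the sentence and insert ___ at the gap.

Who could the researcher report that Elena should maintain ___ could publish the budget so quickly?

Before movement: The researcher could report that Elena should maintain who could publish the budget so quickly.
'who' is the subject of the clause embedded under 'maintain'. The gap is right after 'maintain'.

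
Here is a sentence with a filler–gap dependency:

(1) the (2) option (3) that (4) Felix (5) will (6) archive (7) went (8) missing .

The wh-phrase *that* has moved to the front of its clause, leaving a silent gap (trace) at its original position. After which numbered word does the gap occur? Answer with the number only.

'that' is the direct object of 'archive'. It moves to the left edge, and the trace sits right after 'archive':
The option that Felix will archive ___ went missing.
'archive' is word 6.

6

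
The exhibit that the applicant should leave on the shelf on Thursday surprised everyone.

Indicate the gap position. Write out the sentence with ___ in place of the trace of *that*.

'that' is the direct object of 'leave'. The gap is right after 'leave'.

The exhibit that the applicant should leave ___ on the shelf on Thursday surprised everyone.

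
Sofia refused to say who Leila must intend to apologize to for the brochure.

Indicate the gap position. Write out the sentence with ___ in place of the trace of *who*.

Sofia refused to say who Leila must intend to apologize to ___ for the brochure.

In situ: Leila must intend to apologize to who for the brochure.
'who' functions as the object of the preposition 'to'. The gap is right after 'to'.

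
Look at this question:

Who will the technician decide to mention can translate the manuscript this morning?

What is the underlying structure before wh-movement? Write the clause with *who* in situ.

The technician will decide to mention who can translate the manuscript this morning.

The filler 'who' is interpreted as the subject of the clause embedded under 'mention'. Fronting leaves a gap immediately after 'mention':
Who will the technician decide to mention ___ can translate the manuscript this morning?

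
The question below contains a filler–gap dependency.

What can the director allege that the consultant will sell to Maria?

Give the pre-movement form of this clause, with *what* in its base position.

The director can allege that the consultant will sell what to Maria.

'what' is the direct object of 'sell'. Fronting leaves a gap immediately after 'sell':
What can the director allege that the consultant will sell ___ to Maria?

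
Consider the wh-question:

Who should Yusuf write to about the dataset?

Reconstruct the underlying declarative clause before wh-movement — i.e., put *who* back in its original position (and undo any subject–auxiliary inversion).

Yusuf should write to who about the dataset.

'who' is the object of the preposition 'to'. It moves to the left edge, and the trace sits right after 'to':
Who should Yusuf write to ___ about the dataset?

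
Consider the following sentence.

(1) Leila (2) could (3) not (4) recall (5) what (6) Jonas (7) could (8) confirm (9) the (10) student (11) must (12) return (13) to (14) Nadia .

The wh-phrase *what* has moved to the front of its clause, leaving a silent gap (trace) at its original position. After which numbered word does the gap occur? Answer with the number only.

In situ: Jonas could confirm the student must return what to Nadia.
'what' functions as the direct object of 'return'. It moves to the left edge, and the trace sits right after 'return':
Leila could not recall what Jonas could confirm the student must return ___ to Nadia.
'return' is word 12.

12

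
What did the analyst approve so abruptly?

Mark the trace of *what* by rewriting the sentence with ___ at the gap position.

In situ: The analyst did approve what so abruptly.
'what' is the direct object of 'approve'. The gap is right after 'approve'.

What did the analyst approve ___ so abruptly?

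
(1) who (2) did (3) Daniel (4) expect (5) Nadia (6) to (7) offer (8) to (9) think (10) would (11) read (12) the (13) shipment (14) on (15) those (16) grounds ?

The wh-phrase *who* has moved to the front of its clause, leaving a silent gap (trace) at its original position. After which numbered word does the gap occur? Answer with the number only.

In situ: Daniel did expect Nadia to offer to think who would read the shipment on those grounds.
'who' functions as the subject of the clause embedded under 'think'. Fronting leaves a gap immediately after 'think':
Who did Daniel expect Nadia to offer to think ___ would read the shipment on those grounds?
'think' is word 9.

9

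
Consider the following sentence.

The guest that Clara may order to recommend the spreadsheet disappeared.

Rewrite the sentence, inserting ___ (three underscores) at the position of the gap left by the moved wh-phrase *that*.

The guest that Clara may order ___ to recommend the spreadsheet disappeared.

'that' is the direct object of 'order'. The gap is right after 'order'.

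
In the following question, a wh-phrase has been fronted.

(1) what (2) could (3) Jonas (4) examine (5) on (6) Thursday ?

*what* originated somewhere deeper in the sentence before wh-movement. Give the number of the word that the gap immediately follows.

Pre-movement form: Jonas could examine what on Thursday.
The filler 'what' is interpreted as the direct object of 'examine'. Fronting leaves a gap immediately after 'examine':
What could Jonas examine ___ on Thursday?
'examine' is word 4.

4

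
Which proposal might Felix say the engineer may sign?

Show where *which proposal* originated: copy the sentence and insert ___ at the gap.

Pre-movement form: Felix might say the engineer may sign which proposal.
'which proposal' is the direct object of 'sign'. The gap is right after 'sign'.

Which proposal might Felix say the engineer may sign ___?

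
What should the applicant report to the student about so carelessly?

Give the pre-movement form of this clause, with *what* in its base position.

'what' is the object of the preposition 'about'. Fronting leaves a gap immediately after 'about':
What should the applicant report to the student about ___ so carelessly?

The applicant should report to the student about what so carelessly.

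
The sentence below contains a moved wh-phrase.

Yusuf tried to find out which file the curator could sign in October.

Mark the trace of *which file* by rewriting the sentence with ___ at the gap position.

Underlying clause: The curator could sign which file in October.
'which file' functions as the direct object of 'sign'. The gap is right after 'sign'.

Yusuf tried to find out which file the curator could sign ___ in October.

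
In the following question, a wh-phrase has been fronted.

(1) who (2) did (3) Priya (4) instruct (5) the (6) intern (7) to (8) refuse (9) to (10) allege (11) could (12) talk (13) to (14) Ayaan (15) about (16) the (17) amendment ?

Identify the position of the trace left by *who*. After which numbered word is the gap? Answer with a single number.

10

Pre-movement form: Priya did instruct the intern to refuse to allege who could talk to Ayaan about the amendment.
'who' functions as the subject of the clause embedded under 'allege'. Fronting leaves a gap immediately after 'allege':
Who did Priya instruct the intern to refuse to allege ___ could talk to Ayaan about the amendment?
'allege' is word 10.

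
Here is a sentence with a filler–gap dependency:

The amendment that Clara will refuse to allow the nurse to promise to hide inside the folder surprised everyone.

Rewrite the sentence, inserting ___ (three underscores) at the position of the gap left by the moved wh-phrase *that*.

The amendment that Clara will refuse to allow the nurse to promise to hide ___ inside the folder surprised everyone.

'that' is the direct object of 'hide'. The gap is right after 'hide'.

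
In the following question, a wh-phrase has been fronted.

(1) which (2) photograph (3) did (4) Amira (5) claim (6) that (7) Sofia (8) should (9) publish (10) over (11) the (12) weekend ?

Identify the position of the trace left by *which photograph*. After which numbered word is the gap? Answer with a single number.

Underlying clause: Amira did claim that Sofia should publish which photograph over the weekend.
'which photograph' functions as the direct object of 'publish'. It moves to the left edge, and the trace sits right after 'publish':
Which photograph did Amira claim that Sofia should publish ___ over the weekend?
'publish' is word 9.

9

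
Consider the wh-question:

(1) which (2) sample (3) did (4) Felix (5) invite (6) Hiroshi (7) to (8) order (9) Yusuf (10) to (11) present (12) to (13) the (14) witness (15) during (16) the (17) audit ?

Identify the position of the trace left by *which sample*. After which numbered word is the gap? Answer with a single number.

11

In situ: Felix did invite Hiroshi to order Yusuf to present which sample to the witness during the audit.
The filler 'which sample' is interpreted as the direct object of 'present'. Wh-movement fronts it, leaving a gap right after 'present':
Which sample did Felix invite Hiroshi to order Yusuf to present ___ to the witness during the audit?
'present' is word 11.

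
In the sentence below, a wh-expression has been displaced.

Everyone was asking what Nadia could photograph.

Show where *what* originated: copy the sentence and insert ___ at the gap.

Everyone was asking what Nadia could photograph ___.

Pre-movement form: Nadia could photograph what.
The filler 'what' is interpreted as the direct object of 'photograph'. The gap is right after 'photograph'.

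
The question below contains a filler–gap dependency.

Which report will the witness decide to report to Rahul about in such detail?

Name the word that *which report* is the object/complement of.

about

Before movement: The witness will decide to report to Rahul about which report in such detail.
'which report' functions as the object of the preposition 'about'. It moves to the left edge, and the trace sits right after 'about':
Which report will the witness decide to report to Rahul about ___ in such detail?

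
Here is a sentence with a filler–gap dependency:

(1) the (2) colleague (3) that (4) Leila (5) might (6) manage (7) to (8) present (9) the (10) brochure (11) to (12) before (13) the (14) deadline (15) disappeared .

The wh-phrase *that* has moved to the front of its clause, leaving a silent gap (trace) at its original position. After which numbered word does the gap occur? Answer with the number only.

11

'that' functions as the object of the preposition 'to' (recipient of 'present'). It moves to the left edge, and the trace sits right after 'to':
The colleague that Leila might manage to present the brochure to ___ before the deadline disappeared.
'to' is word 11.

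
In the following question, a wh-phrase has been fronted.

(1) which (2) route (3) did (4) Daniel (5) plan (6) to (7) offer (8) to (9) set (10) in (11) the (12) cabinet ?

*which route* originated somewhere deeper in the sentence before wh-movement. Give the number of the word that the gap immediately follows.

Underlying clause: Daniel did plan to offer to set which route in the cabinet.
'which route' functions as the direct object of 'set'. It moves to the left edge, and the trace sits right after 'set':
Which route did Daniel plan to offer to set ___ in the cabinet?
'set' is word 9.

9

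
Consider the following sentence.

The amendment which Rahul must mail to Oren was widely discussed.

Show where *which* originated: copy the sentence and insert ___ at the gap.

The filler 'which' is interpreted as the direct object of 'mail'. The gap is right after 'mail'.

The amendment which Rahul must mail ___ to Oren was widely discussed.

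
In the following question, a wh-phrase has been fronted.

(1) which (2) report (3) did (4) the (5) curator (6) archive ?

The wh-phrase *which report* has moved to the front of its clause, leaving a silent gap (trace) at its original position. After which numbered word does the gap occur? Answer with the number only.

6

Before movement: The curator did archive which report.
'which report' is the direct object of 'archive'. Wh-movement fronts it, leaving a gap right after 'archive':
Which report did the curator archive ___?
'archive' is word 6.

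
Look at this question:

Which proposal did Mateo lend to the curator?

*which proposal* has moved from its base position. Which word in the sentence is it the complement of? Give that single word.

In situ: Mateo did lend which proposal to the curator.
The filler 'which proposal' is interpreted as the direct object of 'lend'. It moves to the left edge, and the trace sits right after 'lend':
Which proposal did Mateo lend ___ to the curator?

lend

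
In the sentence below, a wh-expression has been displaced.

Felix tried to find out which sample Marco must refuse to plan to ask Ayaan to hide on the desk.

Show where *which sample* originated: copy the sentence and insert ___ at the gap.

Pre-movement form: Marco must refuse to plan to ask Ayaan to hide which sample on the desk.
The filler 'which sample' is interpreted as the direct object of 'hide'. The gap is right after 'hide'.

Felix tried to find out which sample Marco must refuse to plan to ask Ayaan to hide ___ on the desk.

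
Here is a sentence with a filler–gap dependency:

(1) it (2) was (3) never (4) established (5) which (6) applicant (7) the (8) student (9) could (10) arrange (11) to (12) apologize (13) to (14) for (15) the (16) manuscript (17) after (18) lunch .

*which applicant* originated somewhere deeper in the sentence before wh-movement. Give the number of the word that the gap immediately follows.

13

Before movement: The student could arrange to apologize to which applicant for the manuscript after lunch.
'which applicant' functions as the object of the preposition 'to'. Fronting leaves a gap immediately after 'to':
It was never established which applicant the student could arrange to apologize to ___ for the manuscript after lunch.
'to' is word 13.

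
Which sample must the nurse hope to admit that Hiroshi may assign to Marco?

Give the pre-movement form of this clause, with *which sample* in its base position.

The filler 'which sample' is interpreted as the direct object of 'assign'. Fronting leaves a gap immediately after 'assign':
Which sample must the nurse hope to admit that Hiroshi may assign ___ to Marco?

The nurse must hope to admit that Hiroshi may assign which sample to Marco.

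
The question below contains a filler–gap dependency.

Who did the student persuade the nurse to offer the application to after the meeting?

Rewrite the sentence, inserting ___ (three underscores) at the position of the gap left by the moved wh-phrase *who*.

Who did the student persuade the nurse to offer the application to ___ after the meeting?

In situ: The student did persuade the nurse to offer the application to who after the meeting.
'who' is the object of the preposition 'to' (recipient of 'offer'). The gap is right after 'to'.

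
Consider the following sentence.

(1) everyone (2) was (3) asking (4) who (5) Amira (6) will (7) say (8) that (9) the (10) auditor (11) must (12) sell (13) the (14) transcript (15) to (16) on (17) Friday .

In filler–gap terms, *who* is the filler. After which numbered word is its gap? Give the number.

15

In situ: Amira will say that the auditor must sell the transcript to who on Friday.
'who' is the object of the preposition 'to' (recipient of 'sell'). It moves to the left edge, and the trace sits right after 'to':
Everyone was asking who Amira will say that the auditor must sell the transcript to ___ on Friday.
'to' is word 15.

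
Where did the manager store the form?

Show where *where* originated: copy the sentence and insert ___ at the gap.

Before movement: The manager did store the form where.
'where' is the locative complement of 'store'. The gap is right after 'form'.

Where did the manager store the form ___?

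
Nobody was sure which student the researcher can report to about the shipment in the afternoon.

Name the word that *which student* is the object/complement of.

Pre-movement form: The researcher can report to which student about the shipment in the afternoon.
'which student' functions as the object of the preposition 'to'. It moves to the left edge, and the trace sits right after 'to':
Nobody was sure which student the researcher can report to ___ about the shipment in the afternoon.

to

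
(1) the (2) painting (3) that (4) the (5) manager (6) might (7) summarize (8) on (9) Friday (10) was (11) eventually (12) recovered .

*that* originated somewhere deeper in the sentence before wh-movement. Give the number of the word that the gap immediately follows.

7

'that' is the direct object of 'summarize'. Fronting leaves a gap immediately after 'summarize':
The painting that the manager might summarize ___ on Friday was eventually recovered.
'summarize' is word 7.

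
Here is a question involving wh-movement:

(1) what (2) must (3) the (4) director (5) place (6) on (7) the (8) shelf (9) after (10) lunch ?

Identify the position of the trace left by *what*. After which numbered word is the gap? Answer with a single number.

5

Pre-movement form: The director must place what on the shelf after lunch.
'what' functions as the direct object of 'place'. Fronting leaves a gap immediately after 'place':
What must the director place ___ on the shelf after lunch?
'place' is word 5.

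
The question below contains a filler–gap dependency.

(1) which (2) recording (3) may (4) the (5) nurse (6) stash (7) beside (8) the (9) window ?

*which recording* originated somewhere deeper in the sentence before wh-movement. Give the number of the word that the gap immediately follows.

6

Pre-movement form: The nurse may stash which recording beside the window.
The filler 'which recording' is interpreted as the direct object of 'stash'. Fronting leaves a gap immediately after 'stash':
Which recording may the nurse stash ___ beside the window?
'stash' is word 6.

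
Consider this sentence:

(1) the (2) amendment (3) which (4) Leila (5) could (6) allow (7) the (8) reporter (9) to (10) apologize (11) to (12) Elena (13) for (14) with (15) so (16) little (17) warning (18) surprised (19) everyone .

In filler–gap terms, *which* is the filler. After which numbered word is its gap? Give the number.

The filler 'which' is interpreted as the object of the preposition 'for'. Wh-movement fronts it, leaving a gap right after 'for':
The amendment which Leila could allow the reporter to apologize to Elena for ___ with so little warning surprised everyone.
'for' is word 13.

13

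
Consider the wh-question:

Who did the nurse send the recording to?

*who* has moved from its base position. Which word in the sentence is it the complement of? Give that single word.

In situ: The nurse did send the recording to who.
'who' is the object of the preposition 'to' (recipient of 'send'). Wh-movement fronts it, leaving a gap right after 'to':
Who did the nurse send the recording to ___?

to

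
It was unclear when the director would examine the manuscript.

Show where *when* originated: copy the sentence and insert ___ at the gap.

It was unclear when the director would examine the manuscript ___.

Pre-movement form: The director would examine the manuscript when.
The filler 'when' is interpreted as the temporal adjunct. The gap is right after 'manuscript'.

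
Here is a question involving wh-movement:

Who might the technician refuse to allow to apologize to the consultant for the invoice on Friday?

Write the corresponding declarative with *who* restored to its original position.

The technician might refuse to allow who to apologize to the consultant for the invoice on Friday.

'who' functions as the direct object of 'allow'. It moves to the left edge, and the trace sits right after 'allow':
Who might the technician refuse to allow ___ to apologize to the consultant for the invoice on Friday?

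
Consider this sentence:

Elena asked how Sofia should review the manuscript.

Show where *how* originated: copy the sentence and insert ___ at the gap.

Underlying clause: Sofia should review the manuscript how.
The filler 'how' is interpreted as the manner adjunct. The gap is right after 'manuscript'.

Elena asked how Sofia should review the manuscript ___.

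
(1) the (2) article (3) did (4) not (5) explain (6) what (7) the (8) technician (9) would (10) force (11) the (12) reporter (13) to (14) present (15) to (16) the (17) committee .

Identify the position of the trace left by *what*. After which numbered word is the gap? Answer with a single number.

Underlying clause: The technician would force the reporter to present what to the committee.
The filler 'what' is interpreted as the direct object of 'present'. Wh-movement fronts it, leaving a gap right after 'present':
The article did not explain what the technician would force the reporter to present ___ to the committee.
'present' is word 14.

14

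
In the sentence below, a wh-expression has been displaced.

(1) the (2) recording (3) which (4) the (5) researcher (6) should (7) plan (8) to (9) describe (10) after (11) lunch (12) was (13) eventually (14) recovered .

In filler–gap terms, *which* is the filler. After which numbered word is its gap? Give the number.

9

The filler 'which' is interpreted as the direct object of 'describe'. It moves to the left edge, and the trace sits right after 'describe':
The recording which the researcher should plan to describe ___ after lunch was eventually recovered.
'describe' is word 9.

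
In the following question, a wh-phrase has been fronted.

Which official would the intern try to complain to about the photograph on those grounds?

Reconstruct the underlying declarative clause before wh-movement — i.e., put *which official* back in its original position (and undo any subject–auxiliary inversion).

The filler 'which official' is interpreted as the object of the preposition 'to'. It moves to the left edge, and the trace sits right after 'to':
Which official would the intern try to complain to ___ about the photograph on those grounds?

The intern would try to complain to which official about the photograph on those grounds.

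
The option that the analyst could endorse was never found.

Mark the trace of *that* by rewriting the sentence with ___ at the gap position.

'that' functions as the direct object of 'endorse'. The gap is right after 'endorse'.

The option that the analyst could endorse ___ was never found.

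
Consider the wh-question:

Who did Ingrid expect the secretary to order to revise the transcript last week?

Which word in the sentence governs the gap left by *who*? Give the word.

order

In situ: Ingrid did expect the secretary to order who to revise the transcript last week.
The filler 'who' is interpreted as the direct object of 'order'. It moves to the left edge, and the trace sits right after 'order':
Who did Ingrid expect the secretary to order ___ to revise the transcript last week?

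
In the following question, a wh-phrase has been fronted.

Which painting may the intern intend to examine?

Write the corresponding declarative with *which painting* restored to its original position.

The intern may intend to examine which painting.

The filler 'which painting' is interpreted as the direct object of 'examine'. Fronting leaves a gap immediately after 'examine':
Which painting may the intern intend to examine ___?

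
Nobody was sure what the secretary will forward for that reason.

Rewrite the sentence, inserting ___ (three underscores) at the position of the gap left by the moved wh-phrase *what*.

Nobody was sure what the secretary will forward ___ for that reason.

Before movement: The secretary will forward what for that reason.
The filler 'what' is interpreted as the direct object of 'forward'. The gap is right after 'forward'.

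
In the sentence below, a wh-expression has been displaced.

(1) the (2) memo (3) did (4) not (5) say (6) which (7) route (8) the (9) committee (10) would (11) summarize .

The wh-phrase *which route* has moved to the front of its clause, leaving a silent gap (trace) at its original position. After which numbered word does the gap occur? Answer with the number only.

Before movement: The committee would summarize which route.
'which route' functions as the direct object of 'summarize'. Wh-movement fronts it, leaving a gap right after 'summarize':
The memo did not say which route the committee would summarize ___.
'summarize' is word 11.

11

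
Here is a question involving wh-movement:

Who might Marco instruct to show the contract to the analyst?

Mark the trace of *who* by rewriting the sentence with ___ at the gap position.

Pre-movement form: Marco might instruct who to show the contract to the analyst.
'who' is the direct object of 'instruct'. The gap is right after 'instruct'.

Who might Marco instruct ___ to show the contract to the analyst?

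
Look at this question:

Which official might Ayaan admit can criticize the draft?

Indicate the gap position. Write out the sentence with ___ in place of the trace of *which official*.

In situ: Ayaan might admit which official can criticize the draft.
'which official' is the subject of the clause embedded under 'admit'. The gap is right after 'admit'.

Which official might Ayaan admit ___ can criticize the draft?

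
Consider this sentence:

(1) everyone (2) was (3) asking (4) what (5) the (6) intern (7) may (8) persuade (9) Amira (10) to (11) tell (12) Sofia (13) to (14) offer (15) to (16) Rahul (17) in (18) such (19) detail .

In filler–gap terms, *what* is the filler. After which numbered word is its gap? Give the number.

Pre-movement form: The intern may persuade Amira to tell Sofia to offer what to Rahul in such detail.
'what' is the direct object of 'offer'. It moves to the left edge, and the trace sits right after 'offer':
Everyone was asking what the intern may persuade Amira to tell Sofia to offer ___ to Rahul in such detail.
'offer' is word 14.

14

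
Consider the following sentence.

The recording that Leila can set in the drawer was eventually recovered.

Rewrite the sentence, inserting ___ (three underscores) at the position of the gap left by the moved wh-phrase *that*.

The recording that Leila can set ___ in the drawer was eventually recovered.

The filler 'that' is interpreted as the direct object of 'set'. The gap is right after 'set'.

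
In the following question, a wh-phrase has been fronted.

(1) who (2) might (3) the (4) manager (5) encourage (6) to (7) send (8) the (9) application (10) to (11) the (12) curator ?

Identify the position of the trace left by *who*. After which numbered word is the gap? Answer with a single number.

5

In situ: The manager might encourage who to send the application to the curator.
'who' functions as the direct object of 'encourage'. Fronting leaves a gap immediately after 'encourage':
Who might the manager encourage ___ to send the application to the curator?
'encourage' is word 5.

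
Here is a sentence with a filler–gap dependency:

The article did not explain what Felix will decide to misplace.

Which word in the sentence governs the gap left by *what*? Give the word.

misplace

Before movement: Felix will decide to misplace what.
'what' is the direct object of 'misplace'. Wh-movement fronts it, leaving a gap right after 'misplace':
The article did not explain what Felix will decide to misplace ___.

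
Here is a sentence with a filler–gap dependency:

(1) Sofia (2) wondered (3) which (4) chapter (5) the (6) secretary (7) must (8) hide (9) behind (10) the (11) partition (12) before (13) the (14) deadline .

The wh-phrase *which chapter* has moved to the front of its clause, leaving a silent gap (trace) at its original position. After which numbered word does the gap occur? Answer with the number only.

In situ: The secretary must hide which chapter behind the partition before the deadline.
'which chapter' functions as the direct object of 'hide'. Wh-movement fronts it, leaving a gap right after 'hide':
Sofia wondered which chapter the secretary must hide ___ behind the partition before the deadline.
'hide' is word 8.

8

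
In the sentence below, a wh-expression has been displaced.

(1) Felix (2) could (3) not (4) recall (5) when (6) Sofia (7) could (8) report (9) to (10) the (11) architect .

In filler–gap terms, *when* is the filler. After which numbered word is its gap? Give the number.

Pre-movement form: Sofia could report to the architect when.
'when' is the temporal adjunct. It moves to the left edge, and the trace sits right after 'architect':
Felix could not recall when Sofia could report to the architect ___.
'architect' is word 11.

11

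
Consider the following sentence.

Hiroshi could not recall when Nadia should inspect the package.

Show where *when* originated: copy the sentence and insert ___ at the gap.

Hiroshi could not recall when Nadia should inspect the package ___.

Before movement: Nadia should inspect the package when.
'when' is the temporal adjunct. The gap is right after 'package'.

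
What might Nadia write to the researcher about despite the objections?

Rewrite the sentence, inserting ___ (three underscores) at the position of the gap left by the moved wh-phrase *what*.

In situ: Nadia might write to the researcher about what despite the objections.
'what' is the object of the preposition 'about'. The gap is right after 'about'.

What might Nadia write to the researcher about ___ despite the objections?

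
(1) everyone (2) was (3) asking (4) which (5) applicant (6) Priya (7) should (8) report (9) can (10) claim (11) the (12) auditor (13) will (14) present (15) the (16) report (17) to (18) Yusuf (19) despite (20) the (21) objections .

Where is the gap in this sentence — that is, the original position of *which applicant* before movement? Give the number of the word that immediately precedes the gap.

Before movement: Priya should report which applicant can claim the auditor will present the report to Yusuf despite the objections.
'which applicant' functions as the subject of the clause embedded under 'report'. Fronting leaves a gap immediately after 'report':
Everyone was asking which applicant Priya should report ___ can claim the auditor will present the report to Yusuf despite the objections.
'report' is word 8.

8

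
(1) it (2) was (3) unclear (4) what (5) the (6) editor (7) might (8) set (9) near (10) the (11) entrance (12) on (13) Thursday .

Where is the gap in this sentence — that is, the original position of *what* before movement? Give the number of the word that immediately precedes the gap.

8

Underlying clause: The editor might set what near the entrance on Thursday.
'what' functions as the direct object of 'set'. It moves to the left edge, and the trace sits right after 'set':
It was unclear what the editor might set ___ near the entrance on Thursday.
'set' is word 8.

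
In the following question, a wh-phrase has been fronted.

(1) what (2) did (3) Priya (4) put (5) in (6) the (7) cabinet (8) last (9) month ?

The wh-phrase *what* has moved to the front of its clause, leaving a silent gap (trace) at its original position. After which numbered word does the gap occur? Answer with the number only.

In situ: Priya did put what in the cabinet last month.
'what' is the direct object of 'put'. Wh-movement fronts it, leaving a gap right after 'put':
What did Priya put ___ in the cabinet last month?
'put' is word 4.

4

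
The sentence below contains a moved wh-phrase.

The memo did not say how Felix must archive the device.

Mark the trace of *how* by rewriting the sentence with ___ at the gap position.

In situ: Felix must archive the device how.
'how' is the manner adjunct. The gap is right after 'device'.

The memo did not say how Felix must archive the device ___.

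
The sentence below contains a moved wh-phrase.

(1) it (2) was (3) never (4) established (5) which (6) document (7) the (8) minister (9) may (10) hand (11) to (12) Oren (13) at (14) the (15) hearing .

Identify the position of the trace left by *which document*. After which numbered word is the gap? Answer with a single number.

Before movement: The minister may hand which document to Oren at the hearing.
'which document' functions as the direct object of 'hand'. It moves to the left edge, and the trace sits right after 'hand':
It was never established which document the minister may hand ___ to Oren at the hearing.
'hand' is word 10.

10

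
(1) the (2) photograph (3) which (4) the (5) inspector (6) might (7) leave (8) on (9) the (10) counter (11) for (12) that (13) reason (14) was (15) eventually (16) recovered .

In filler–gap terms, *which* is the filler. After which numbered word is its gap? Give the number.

7

'which' is the direct object of 'leave'. It moves to the left edge, and the trace sits right after 'leave':
The photograph which the inspector might leave ___ on the counter for that reason was eventually recovered.
'leave' is word 7.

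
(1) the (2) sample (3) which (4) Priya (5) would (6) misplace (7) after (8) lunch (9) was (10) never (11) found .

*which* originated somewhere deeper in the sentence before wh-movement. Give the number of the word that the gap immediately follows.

'which' functions as the direct object of 'misplace'. Fronting leaves a gap immediately after 'misplace':
The sample which Priya would misplace ___ after lunch was never found.
'misplace' is word 6.

6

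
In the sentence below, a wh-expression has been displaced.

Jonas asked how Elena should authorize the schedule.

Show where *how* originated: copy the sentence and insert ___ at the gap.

Pre-movement form: Elena should authorize the schedule how.
The filler 'how' is interpreted as the manner adjunct. The gap is right after 'schedule'.

Jonas asked how Elena should authorize the schedule ___.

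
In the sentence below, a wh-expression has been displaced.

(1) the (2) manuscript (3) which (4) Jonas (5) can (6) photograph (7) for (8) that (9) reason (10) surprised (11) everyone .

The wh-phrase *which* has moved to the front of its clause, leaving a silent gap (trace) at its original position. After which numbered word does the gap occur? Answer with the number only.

'which' is the direct object of 'photograph'. It moves to the left edge, and the trace sits right after 'photograph':
The manuscript which Jonas can photograph ___ for that reason surprised everyone.
'photograph' is word 6.

6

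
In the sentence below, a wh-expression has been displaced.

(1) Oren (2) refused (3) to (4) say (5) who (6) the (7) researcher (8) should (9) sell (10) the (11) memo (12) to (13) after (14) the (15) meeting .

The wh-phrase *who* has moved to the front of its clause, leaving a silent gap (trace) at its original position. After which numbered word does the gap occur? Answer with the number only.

In situ: The researcher should sell the memo to who after the meeting.
The filler 'who' is interpreted as the object of the preposition 'to' (recipient of 'sell'). It moves to the left edge, and the trace sits right after 'to':
Oren refused to say who the researcher should sell the memo to ___ after the meeting.
'to' is word 12.

12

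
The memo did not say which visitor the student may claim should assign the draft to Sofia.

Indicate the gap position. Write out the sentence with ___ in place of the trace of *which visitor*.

The memo did not say which visitor the student may claim ___ should assign the draft to Sofia.

Underlying clause: The student may claim which visitor should assign the draft to Sofia.
'which visitor' functions as the subject of the clause embedded under 'claim'. The gap is right after 'claim'.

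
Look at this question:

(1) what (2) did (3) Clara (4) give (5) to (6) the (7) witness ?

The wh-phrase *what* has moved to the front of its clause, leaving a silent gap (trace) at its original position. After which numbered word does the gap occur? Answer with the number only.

In situ: Clara did give what to the witness.
'what' functions as the direct object of 'give'. Wh-movement fronts it, leaving a gap right after 'give':
What did Clara give ___ to the witness?
'give' is word 4.

4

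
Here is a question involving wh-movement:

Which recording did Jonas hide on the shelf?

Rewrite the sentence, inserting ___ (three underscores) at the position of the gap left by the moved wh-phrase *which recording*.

Which recording did Jonas hide ___ on the shelf?

Pre-movement form: Jonas did hide which recording on the shelf.
'which recording' is the direct object of 'hide'. The gap is right after 'hide'.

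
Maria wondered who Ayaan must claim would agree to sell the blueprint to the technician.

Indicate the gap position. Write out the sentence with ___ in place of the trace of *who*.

Maria wondered who Ayaan must claim ___ would agree to sell the blueprint to the technician.

Underlying clause: Ayaan must claim who would agree to sell the blueprint to the technician.
The filler 'who' is interpreted as the subject of the clause embedded under 'claim'. The gap is right after 'claim'.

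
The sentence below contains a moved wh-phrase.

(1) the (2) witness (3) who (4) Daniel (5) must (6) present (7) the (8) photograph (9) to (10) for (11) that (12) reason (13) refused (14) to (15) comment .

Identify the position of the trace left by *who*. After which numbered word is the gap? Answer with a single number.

9

'who' functions as the object of the preposition 'to' (recipient of 'present'). Fronting leaves a gap immediately after 'to':
The witness who Daniel must present the photograph to ___ for that reason refused to comment.
'to' is word 9.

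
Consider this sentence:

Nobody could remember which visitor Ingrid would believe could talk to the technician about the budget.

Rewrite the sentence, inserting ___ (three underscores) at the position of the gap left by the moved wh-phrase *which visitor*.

Nobody could remember which visitor Ingrid would believe ___ could talk to the technician about the budget.

Pre-movement form: Ingrid would believe which visitor could talk to the technician about the budget.
'which visitor' is the subject of the clause embedded under 'believe'. The gap is right after 'believe'.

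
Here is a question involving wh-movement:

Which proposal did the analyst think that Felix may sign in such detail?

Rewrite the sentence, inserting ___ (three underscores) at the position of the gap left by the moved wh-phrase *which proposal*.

Which proposal did the analyst think that Felix may sign ___ in such detail?

Before movement: The analyst did think that Felix may sign which proposal in such detail.
The filler 'which proposal' is interpreted as the direct object of 'sign'. The gap is right after 'sign'.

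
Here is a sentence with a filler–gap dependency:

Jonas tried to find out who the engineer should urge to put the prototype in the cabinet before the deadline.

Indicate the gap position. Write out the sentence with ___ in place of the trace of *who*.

Before movement: The engineer should urge who to put the prototype in the cabinet before the deadline.
'who' functions as the direct object of 'urge'. The gap is right after 'urge'.

Jonas tried to find out who the engineer should urge ___ to put the prototype in the cabinet before the deadline.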